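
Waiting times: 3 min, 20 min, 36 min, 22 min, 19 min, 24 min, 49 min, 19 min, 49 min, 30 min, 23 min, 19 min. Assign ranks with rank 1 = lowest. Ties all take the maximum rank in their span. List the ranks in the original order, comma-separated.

Sorted (ascending): 3, 19, 19, 19, 20, 22, 23, 24, 30, 36, 49, 49
The 3 values of 19 occupy positions 2–4 → each gets rank 4.
The 2 values of 49 occupy positions 11–12 → each gets rank 12.

1, 5, 10, 6, 4, 8, 12, 4, 12, 9, 7, 4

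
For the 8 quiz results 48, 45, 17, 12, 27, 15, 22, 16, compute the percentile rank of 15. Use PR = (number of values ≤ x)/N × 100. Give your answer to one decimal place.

25.0

N = 8.
Strictly below 15: 1. Equal to 15: 1.
PR = 2/8 × 100 = 25.0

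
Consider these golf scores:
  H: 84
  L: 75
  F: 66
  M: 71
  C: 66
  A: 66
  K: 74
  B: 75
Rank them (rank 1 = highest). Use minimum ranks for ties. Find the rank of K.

4

Sorted (descending): 84, 75, 75, 74, 71, 66, 66, 66
The 2 values of 75 occupy positions 2–3 → each gets rank 2.
The 3 values of 66 occupy positions 6–8 → each gets rank 6.
K has value 74 → rank 4.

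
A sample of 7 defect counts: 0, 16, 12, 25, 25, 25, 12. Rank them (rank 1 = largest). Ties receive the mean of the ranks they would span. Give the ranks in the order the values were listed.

7, 4, 5.5, 2, 2, 2, 5.5

Sorted (descending): 25, 25, 25, 16, 12, 12, 0
The 3 values of 25 occupy positions 1–3 → average rank 2.
The 2 values of 12 occupy positions 5–6 → average rank (5+6)/2 = 5.5.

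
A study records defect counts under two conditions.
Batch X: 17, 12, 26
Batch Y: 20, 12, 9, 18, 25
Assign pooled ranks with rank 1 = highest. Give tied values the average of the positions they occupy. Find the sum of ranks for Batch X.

Sorted (descending): 26, 25, 20, 18, 17, 12, 12, 9
The 2 values of 12 occupy positions 6–7 → average rank (6+7)/2 = 6.5.
Batch X values → pooled ranks: 17→5, 12→6.5, 26→1
Rank sum = 5 + 6.5 + 1 = 12.5

12.5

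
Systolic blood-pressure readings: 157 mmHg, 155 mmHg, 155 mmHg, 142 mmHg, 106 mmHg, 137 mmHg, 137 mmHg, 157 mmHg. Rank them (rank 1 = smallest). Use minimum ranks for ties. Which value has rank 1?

106

Sorted (ascending): 106, 137, 137, 142, 155, 155, 157, 157
The 2 values of 137 occupy positions 2–3 → each gets rank 2.
The 2 values of 155 occupy positions 5–6 → each gets rank 5.
The 2 values of 157 occupy positions 7–8 → each gets rank 7.
Rank 1 → value 106.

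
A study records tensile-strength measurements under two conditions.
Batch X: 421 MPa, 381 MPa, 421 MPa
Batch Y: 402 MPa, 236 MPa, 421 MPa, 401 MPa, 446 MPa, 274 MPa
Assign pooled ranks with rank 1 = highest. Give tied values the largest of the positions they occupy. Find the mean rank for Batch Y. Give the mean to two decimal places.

5.50

Sorted (descending): 446, 421, 421, 421, 402, 401, 381, 274, 236
The 3 values of 421 occupy positions 2–4 → each gets rank 4.
Batch Y values → pooled ranks: 402→5, 236→9, 421→4, 401→6, 446→1, 274→8
Mean rank = (5 + 9 + 4 + 6 + 1 + 8) / 6 = 5.50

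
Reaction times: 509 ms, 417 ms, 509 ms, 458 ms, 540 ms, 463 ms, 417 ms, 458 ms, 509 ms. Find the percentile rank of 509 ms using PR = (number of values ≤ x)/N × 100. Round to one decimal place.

88.9

N = 9.
Strictly below 509: 5. Equal to 509: 3.
PR = 8/9 × 100 = 88.9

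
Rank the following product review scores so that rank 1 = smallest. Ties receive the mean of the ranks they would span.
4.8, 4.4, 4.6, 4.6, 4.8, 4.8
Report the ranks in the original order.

Sorted (ascending): 4.4, 4.6, 4.6, 4.8, 4.8, 4.8
The 2 values of 4.6 occupy positions 2–3 → average rank (2+3)/2 = 2.5.
The 3 values of 4.8 occupy positions 4–6 → average rank 5.

5, 1, 2.5, 2.5, 5, 5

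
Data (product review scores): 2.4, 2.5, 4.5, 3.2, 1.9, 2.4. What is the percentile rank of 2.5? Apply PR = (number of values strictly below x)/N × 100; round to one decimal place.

50.0

N = 6.
Strictly below 2.5: 3. Equal to 2.5: 1.
PR = 3/6 × 100 = 50.0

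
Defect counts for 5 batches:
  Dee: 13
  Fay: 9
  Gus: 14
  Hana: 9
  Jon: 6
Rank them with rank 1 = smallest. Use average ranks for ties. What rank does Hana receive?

2.5

Sorted (ascending): 6, 9, 9, 13, 14
The 2 values of 9 occupy positions 2–3 → average rank (2+3)/2 = 2.5.
Hana has value 9 → rank 2.5.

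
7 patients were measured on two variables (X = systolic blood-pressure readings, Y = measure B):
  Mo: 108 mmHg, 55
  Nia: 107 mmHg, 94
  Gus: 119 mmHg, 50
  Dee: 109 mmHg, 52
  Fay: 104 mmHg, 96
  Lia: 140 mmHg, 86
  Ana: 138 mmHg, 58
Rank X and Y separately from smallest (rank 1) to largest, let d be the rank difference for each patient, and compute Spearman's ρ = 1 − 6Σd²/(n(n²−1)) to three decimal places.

Ranks of variable 1: 3, 2, 5, 4, 1, 7, 6
Ranks of variable 2: 3, 6, 1, 2, 7, 5, 4
d = r₁ − r₂: 0, -4, 4, 2, -6, 2, 2
d²: 0, 16, 16, 4, 36, 4, 4; Σd² = 80
ρ = 1 − 6·80/(7·48) = 1 − 480/336 = -0.429

-0.429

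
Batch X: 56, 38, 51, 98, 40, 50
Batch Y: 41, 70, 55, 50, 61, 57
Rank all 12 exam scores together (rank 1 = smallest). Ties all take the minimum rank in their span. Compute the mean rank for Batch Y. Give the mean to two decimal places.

Sorted (ascending): 38, 40, 41, 50, 50, 51, 55, 56, 57, 61, 70, 98
The 2 values of 50 occupy positions 4–5 → each gets rank 4.
Batch Y values → pooled ranks: 41→3, 70→11, 55→7, 50→4, 61→10, 57→9
Mean rank = (3 + 11 + 7 + 4 + 10 + 9) / 6 = 7.33

7.33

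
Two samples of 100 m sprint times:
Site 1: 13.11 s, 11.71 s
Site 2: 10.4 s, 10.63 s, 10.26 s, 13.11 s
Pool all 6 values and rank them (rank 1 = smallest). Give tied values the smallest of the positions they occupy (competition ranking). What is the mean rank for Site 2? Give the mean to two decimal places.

Sorted (ascending): 10.26, 10.4, 10.63, 11.71, 13.11, 13.11
The 2 values of 13.11 occupy positions 5–6 → each gets rank 5.
Site 2 values → pooled ranks: 10.4→2, 10.63→3, 10.26→1, 13.11→5
Mean rank = (2 + 3 + 1 + 5) / 4 = 2.75

2.75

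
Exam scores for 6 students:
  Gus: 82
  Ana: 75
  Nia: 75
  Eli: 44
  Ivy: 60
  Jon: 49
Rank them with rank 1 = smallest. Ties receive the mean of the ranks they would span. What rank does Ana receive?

Sorted (ascending): 44, 49, 60, 75, 75, 82
The 2 values of 75 occupy positions 4–5 → average rank (4+5)/2 = 4.5.
Ana has value 75 → rank 4.5.

4.5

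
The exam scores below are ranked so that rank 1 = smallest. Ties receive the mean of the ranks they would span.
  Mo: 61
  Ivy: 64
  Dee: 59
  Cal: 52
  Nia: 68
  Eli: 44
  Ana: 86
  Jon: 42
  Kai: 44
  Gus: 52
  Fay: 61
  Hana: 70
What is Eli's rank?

2.5

Sorted (ascending): 42, 44, 44, 52, 52, 59, 61, 61, 64, 68, 70, 86
The 2 values of 44 occupy positions 2–3 → average rank (2+3)/2 = 2.5.
The 2 values of 52 occupy positions 4–5 → average rank (4+5)/2 = 4.5.
The 2 values of 61 occupy positions 7–8 → average rank (7+8)/2 = 7.5.
Eli has value 44 → rank 2.5.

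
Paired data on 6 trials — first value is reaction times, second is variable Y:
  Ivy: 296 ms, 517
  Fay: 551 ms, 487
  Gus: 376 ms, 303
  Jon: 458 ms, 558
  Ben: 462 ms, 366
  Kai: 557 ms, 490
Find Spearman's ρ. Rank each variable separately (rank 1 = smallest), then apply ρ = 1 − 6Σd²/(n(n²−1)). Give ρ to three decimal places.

Ranks of variable 1: 1, 5, 2, 3, 4, 6
Ranks of variable 2: 5, 3, 1, 6, 2, 4
d = r₁ − r₂: -4, 2, 1, -3, 2, 2
d²: 16, 4, 1, 9, 4, 4; Σd² = 38
ρ = 1 − 6·38/(6·35) = 1 − 228/210 = -0.086

-0.086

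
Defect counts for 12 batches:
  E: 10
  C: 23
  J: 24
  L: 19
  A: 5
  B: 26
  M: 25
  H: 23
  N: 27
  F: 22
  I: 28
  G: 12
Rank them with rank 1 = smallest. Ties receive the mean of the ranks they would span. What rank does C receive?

Sorted (ascending): 5, 10, 12, 19, 22, 23, 23, 24, 25, 26, 27, 28
The 2 values of 23 occupy positions 6–7 → average rank (6+7)/2 = 6.5.
C has value 23 → rank 6.5.

6.5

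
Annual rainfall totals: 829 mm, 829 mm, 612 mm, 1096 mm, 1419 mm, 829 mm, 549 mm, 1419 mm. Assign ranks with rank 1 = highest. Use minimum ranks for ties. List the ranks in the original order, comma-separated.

4, 4, 7, 3, 1, 4, 8, 1

Sorted (descending): 1419, 1419, 1096, 829, 829, 829, 612, 549
The 2 values of 1419 occupy positions 1–2 → each gets rank 1.
The 3 values of 829 occupy positions 4–6 → each gets rank 4.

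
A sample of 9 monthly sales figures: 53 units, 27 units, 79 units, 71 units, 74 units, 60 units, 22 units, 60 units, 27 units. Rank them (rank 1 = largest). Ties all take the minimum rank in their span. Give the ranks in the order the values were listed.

6, 7, 1, 3, 2, 4, 9, 4, 7

Sorted (descending): 79, 74, 71, 60, 60, 53, 27, 27, 22
The 2 values of 60 occupy positions 4–5 → each gets rank 4.
The 2 values of 27 occupy positions 7–8 → each gets rank 7.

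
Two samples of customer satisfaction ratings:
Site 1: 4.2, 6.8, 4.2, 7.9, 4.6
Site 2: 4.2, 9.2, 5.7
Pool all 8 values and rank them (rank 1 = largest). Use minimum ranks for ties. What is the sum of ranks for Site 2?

11

Sorted (descending): 9.2, 7.9, 6.8, 5.7, 4.6, 4.2, 4.2, 4.2
The 3 values of 4.2 occupy positions 6–8 → each gets rank 6.
Site 2 values → pooled ranks: 4.2→6, 9.2→1, 5.7→4
Rank sum = 6 + 1 + 4 = 11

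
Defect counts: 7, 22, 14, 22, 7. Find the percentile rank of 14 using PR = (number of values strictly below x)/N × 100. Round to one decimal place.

40.0

N = 5.
Strictly below 14: 2. Equal to 14: 1.
PR = 2/5 × 100 = 40.0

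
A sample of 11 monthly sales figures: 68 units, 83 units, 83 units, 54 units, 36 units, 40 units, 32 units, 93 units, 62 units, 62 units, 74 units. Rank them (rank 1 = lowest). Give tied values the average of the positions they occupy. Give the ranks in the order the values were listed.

Sorted (ascending): 32, 36, 40, 54, 62, 62, 68, 74, 83, 83, 93
The 2 values of 62 occupy positions 5–6 → average rank (5+6)/2 = 5.5.
The 2 values of 83 occupy positions 9–10 → average rank (9+10)/2 = 9.5.

7, 9.5, 9.5, 4, 2, 3, 1, 11, 5.5, 5.5, 8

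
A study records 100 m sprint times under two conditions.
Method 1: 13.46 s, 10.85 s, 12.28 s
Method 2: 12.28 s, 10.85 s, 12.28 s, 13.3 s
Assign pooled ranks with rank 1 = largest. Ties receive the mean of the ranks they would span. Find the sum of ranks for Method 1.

11.5

Sorted (descending): 13.46, 13.3, 12.28, 12.28, 12.28, 10.85, 10.85
The 3 values of 12.28 occupy positions 3–5 → average rank 4.
The 2 values of 10.85 occupy positions 6–7 → average rank (6+7)/2 = 6.5.
Method 1 values → pooled ranks: 13.46→1, 10.85→6.5, 12.28→4
Rank sum = 1 + 6.5 + 4 = 11.5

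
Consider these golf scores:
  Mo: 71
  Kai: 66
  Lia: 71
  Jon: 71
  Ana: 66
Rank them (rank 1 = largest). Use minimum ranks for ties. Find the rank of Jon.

1

Sorted (descending): 71, 71, 71, 66, 66
The 3 values of 71 occupy positions 1–3 → each gets rank 1.
The 2 values of 66 occupy positions 4–5 → each gets rank 4.
Jon has value 71 → rank 1.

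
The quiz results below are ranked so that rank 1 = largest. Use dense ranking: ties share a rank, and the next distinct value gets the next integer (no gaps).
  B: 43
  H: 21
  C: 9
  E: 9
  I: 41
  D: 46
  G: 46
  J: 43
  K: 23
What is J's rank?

Sorted (descending): 46, 46, 43, 43, 41, 23, 21, 9, 9
The 2 values of 46 share dense rank 1.
The 2 values of 43 share dense rank 2.
The 2 values of 9 share dense rank 6.
Remaining distinct values take the next consecutive integers.
J has value 43 → rank 2.

2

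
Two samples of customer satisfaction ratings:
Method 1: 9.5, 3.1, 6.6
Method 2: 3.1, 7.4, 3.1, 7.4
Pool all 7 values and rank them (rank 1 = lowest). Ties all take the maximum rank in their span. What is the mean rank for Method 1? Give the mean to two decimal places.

Sorted (ascending): 3.1, 3.1, 3.1, 6.6, 7.4, 7.4, 9.5
The 3 values of 3.1 occupy positions 1–3 → each gets rank 3.
The 2 values of 7.4 occupy positions 5–6 → each gets rank 6.
Method 1 values → pooled ranks: 9.5→7, 3.1→3, 6.6→4
Mean rank = (7 + 3 + 4) / 3 = 4.67

4.67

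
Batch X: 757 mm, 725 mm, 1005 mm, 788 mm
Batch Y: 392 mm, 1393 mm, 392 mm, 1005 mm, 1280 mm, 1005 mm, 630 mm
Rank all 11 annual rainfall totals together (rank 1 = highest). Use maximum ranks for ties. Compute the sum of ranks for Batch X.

26

Sorted (descending): 1393, 1280, 1005, 1005, 1005, 788, 757, 725, 630, 392, 392
The 3 values of 1005 occupy positions 3–5 → each gets rank 5.
The 2 values of 392 occupy positions 10–11 → each gets rank 11.
Batch X values → pooled ranks: 757→7, 725→8, 1005→5, 788→6
Rank sum = 7 + 8 + 5 + 6 = 26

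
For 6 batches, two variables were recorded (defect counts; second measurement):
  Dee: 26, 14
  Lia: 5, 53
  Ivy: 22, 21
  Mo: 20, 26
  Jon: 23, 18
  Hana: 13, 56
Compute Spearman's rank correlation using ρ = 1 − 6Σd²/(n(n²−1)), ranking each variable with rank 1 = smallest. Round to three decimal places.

Ranks of variable 1: 6, 1, 4, 3, 5, 2
Ranks of variable 2: 1, 5, 3, 4, 2, 6
d = r₁ − r₂: 5, -4, 1, -1, 3, -4
d²: 25, 16, 1, 1, 9, 16; Σd² = 68
ρ = 1 − 6·68/(6·35) = 1 − 408/210 = -0.943

-0.943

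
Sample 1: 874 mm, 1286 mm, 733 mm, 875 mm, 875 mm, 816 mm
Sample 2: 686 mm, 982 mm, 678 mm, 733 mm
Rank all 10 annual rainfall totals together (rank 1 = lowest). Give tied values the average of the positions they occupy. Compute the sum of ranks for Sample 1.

Sorted (ascending): 678, 686, 733, 733, 816, 874, 875, 875, 982, 1286
The 2 values of 733 occupy positions 3–4 → average rank (3+4)/2 = 3.5.
The 2 values of 875 occupy positions 7–8 → average rank (7+8)/2 = 7.5.
Sample 1 values → pooled ranks: 874→6, 1286→10, 733→3.5, 875→7.5, 875→7.5, 816→5
Rank sum = 6 + 10 + 3.5 + 7.5 + 7.5 + 5 = 39.5

39.5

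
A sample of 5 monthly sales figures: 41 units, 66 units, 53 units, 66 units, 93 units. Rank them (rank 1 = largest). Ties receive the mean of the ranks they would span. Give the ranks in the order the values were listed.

Sorted (descending): 93, 66, 66, 53, 41
The 2 values of 66 occupy positions 2–3 → average rank (2+3)/2 = 2.5.

5, 2.5, 4, 2.5, 1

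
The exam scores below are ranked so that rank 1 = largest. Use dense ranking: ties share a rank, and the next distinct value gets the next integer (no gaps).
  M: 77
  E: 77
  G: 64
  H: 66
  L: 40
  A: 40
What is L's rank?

Sorted (descending): 77, 77, 66, 64, 40, 40
The 2 values of 77 share dense rank 1.
The 2 values of 40 share dense rank 4.
Remaining distinct values take the next consecutive integers.
L has value 40 → rank 4.

4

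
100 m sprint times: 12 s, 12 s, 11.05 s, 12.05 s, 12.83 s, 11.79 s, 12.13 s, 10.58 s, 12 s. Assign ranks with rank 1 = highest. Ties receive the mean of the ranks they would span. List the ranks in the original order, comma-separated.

5, 5, 8, 3, 1, 7, 2, 9, 5

Sorted (descending): 12.83, 12.13, 12.05, 12, 12, 12, 11.79, 11.05, 10.58
The 3 values of 12 occupy positions 4–6 → average rank 5.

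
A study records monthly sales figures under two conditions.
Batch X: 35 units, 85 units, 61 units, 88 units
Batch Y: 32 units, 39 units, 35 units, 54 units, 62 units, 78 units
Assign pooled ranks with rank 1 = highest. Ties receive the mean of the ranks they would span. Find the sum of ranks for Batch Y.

38.5

Sorted (descending): 88, 85, 78, 62, 61, 54, 39, 35, 35, 32
The 2 values of 35 occupy positions 8–9 → average rank (8+9)/2 = 8.5.
Batch Y values → pooled ranks: 32→10, 39→7, 35→8.5, 54→6, 62→4, 78→3
Rank sum = 10 + 7 + 8.5 + 6 + 4 + 3 = 38.5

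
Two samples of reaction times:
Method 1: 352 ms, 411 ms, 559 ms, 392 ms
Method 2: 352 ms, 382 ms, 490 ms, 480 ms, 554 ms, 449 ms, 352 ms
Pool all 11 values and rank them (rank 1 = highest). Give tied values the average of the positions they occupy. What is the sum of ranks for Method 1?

24

Sorted (descending): 559, 554, 490, 480, 449, 411, 392, 382, 352, 352, 352
The 3 values of 352 occupy positions 9–11 → average rank 10.
Method 1 values → pooled ranks: 352→10, 411→6, 559→1, 392→7
Rank sum = 10 + 6 + 1 + 7 = 24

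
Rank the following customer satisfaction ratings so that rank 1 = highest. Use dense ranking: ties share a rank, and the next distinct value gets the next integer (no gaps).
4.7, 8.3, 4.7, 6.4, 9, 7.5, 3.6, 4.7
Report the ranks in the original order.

5, 2, 5, 4, 1, 3, 6, 5

Sorted (descending): 9, 8.3, 7.5, 6.4, 4.7, 4.7, 4.7, 3.6
The 3 values of 4.7 share dense rank 5.
Remaining distinct values take the next consecutive integers.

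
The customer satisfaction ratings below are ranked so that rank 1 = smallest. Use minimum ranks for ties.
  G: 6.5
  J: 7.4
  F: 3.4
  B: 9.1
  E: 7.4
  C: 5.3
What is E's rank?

Sorted (ascending): 3.4, 5.3, 6.5, 7.4, 7.4, 9.1
The 2 values of 7.4 occupy positions 4–5 → each gets rank 4.
E has value 7.4 → rank 4.

4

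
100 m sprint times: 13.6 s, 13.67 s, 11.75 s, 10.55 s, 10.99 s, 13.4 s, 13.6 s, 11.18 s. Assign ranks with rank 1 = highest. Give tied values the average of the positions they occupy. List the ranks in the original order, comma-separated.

Sorted (descending): 13.67, 13.6, 13.6, 13.4, 11.75, 11.18, 10.99, 10.55
The 2 values of 13.6 occupy positions 2–3 → average rank (2+3)/2 = 2.5.

2.5, 1, 5, 8, 7, 4, 2.5, 6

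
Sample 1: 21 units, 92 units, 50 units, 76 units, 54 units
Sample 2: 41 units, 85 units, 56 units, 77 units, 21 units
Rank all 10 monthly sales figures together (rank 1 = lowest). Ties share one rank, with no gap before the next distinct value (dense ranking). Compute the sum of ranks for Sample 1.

23

Sorted (ascending): 21, 21, 41, 50, 54, 56, 76, 77, 85, 92
The 2 values of 21 share dense rank 1.
Remaining distinct values take the next consecutive integers.
Sample 1 values → pooled ranks: 21→1, 92→9, 50→3, 76→6, 54→4
Rank sum = 1 + 9 + 3 + 6 + 4 = 23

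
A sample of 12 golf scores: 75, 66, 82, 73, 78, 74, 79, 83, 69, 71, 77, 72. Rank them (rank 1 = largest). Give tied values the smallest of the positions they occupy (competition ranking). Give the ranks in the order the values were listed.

6, 12, 2, 8, 4, 7, 3, 1, 11, 10, 5, 9

Sorted (descending): 83, 82, 79, 78, 77, 75, 74, 73, 72, 71, 69, 66
No ties — each value takes its position as its rank.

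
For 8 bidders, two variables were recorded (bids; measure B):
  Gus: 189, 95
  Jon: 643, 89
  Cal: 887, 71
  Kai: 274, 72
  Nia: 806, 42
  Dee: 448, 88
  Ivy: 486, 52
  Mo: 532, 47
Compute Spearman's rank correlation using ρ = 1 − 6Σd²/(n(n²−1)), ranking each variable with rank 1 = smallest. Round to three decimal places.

-0.548

Ranks of variable 1: 1, 6, 8, 2, 7, 3, 4, 5
Ranks of variable 2: 8, 7, 4, 5, 1, 6, 3, 2
d = r₁ − r₂: -7, -1, 4, -3, 6, -3, 1, 3
d²: 49, 1, 16, 9, 36, 9, 1, 9; Σd² = 130
ρ = 1 − 6·130/(8·63) = 1 − 780/504 = -0.548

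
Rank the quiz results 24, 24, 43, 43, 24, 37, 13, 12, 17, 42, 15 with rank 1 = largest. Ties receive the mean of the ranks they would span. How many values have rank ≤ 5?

4

Sorted (descending): 43, 43, 42, 37, 24, 24, 24, 17, 15, 13, 12
The 2 values of 43 occupy positions 1–2 → average rank (1+2)/2 = 1.5.
The 3 values of 24 occupy positions 5–7 → average rank 6.
Ranks ≤ 5: {1.5, 1.5, 3, 4} → 4 values.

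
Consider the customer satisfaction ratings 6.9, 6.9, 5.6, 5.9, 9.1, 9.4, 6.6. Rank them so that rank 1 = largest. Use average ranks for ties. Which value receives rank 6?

5.9

Sorted (descending): 9.4, 9.1, 6.9, 6.9, 6.6, 5.9, 5.6
The 2 values of 6.9 occupy positions 3–4 → average rank (3+4)/2 = 3.5.
Rank 6 → value 5.9.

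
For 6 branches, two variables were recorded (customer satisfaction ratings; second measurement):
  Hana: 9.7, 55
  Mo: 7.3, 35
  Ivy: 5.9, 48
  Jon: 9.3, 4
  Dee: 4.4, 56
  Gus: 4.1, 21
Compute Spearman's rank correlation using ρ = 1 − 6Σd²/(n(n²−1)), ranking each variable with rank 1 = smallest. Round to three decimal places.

-0.029

Ranks of variable 1: 6, 4, 3, 5, 2, 1
Ranks of variable 2: 5, 3, 4, 1, 6, 2
d = r₁ − r₂: 1, 1, -1, 4, -4, -1
d²: 1, 1, 1, 16, 16, 1; Σd² = 36
ρ = 1 − 6·36/(6·35) = 1 − 216/210 = -0.029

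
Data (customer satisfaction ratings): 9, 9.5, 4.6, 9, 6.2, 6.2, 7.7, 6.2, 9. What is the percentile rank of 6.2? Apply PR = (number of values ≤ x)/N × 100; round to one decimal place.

N = 9.
Strictly below 6.2: 1. Equal to 6.2: 3.
PR = 4/9 × 100 = 44.4

44.4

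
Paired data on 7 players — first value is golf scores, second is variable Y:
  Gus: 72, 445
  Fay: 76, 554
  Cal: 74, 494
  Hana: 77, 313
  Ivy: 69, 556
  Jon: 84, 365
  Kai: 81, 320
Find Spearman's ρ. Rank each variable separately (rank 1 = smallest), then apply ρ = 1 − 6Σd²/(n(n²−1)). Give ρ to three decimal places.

Ranks of variable 1: 2, 4, 3, 5, 1, 7, 6
Ranks of variable 2: 4, 6, 5, 1, 7, 3, 2
d = r₁ − r₂: -2, -2, -2, 4, -6, 4, 4
d²: 4, 4, 4, 16, 36, 16, 16; Σd² = 96
ρ = 1 − 6·96/(7·48) = 1 − 576/336 = -0.714

-0.714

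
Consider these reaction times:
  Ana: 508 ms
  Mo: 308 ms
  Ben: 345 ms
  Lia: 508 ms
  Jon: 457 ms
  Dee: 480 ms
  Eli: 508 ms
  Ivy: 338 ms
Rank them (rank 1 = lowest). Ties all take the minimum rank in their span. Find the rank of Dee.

Sorted (ascending): 308, 338, 345, 457, 480, 508, 508, 508
The 3 values of 508 occupy positions 6–8 → each gets rank 6.
Dee has value 480 ms → rank 5.

5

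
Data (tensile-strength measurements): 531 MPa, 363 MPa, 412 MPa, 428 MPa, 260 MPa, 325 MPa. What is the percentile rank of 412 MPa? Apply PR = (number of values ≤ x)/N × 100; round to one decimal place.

66.7

N = 6.
Strictly below 412: 3. Equal to 412: 1.
PR = 4/6 × 100 = 66.7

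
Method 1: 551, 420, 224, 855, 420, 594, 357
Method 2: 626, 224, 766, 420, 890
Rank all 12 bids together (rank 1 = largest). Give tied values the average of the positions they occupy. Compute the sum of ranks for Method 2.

27.5

Sorted (descending): 890, 855, 766, 626, 594, 551, 420, 420, 420, 357, 224, 224
The 3 values of 420 occupy positions 7–9 → average rank 8.
The 2 values of 224 occupy positions 11–12 → average rank (11+12)/2 = 11.5.
Method 2 values → pooled ranks: 626→4, 224→11.5, 766→3, 420→8, 890→1
Rank sum = 4 + 11.5 + 3 + 8 + 1 = 27.5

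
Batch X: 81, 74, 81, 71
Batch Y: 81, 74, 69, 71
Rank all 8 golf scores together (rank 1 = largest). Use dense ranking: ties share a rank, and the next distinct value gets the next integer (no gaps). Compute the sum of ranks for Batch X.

7

Sorted (descending): 81, 81, 81, 74, 74, 71, 71, 69
The 3 values of 81 share dense rank 1.
The 2 values of 74 share dense rank 2.
The 2 values of 71 share dense rank 3.
Remaining distinct values take the next consecutive integers.
Batch X values → pooled ranks: 81→1, 74→2, 81→1, 71→3
Rank sum = 1 + 2 + 1 + 3 = 7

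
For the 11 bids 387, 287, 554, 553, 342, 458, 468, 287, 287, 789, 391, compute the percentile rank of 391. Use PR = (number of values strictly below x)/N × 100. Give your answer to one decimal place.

45.5

N = 11.
Strictly below 391: 5. Equal to 391: 1.
PR = 5/11 × 100 = 45.5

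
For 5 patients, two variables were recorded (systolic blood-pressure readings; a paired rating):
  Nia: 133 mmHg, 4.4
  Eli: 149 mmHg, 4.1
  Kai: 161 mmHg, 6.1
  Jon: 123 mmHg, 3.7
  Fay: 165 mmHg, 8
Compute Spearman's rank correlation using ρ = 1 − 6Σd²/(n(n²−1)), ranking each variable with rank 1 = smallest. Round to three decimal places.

0.900

Ranks of variable 1: 2, 3, 4, 1, 5
Ranks of variable 2: 3, 2, 4, 1, 5
d = r₁ − r₂: -1, 1, 0, 0, 0
d²: 1, 1, 0, 0, 0; Σd² = 2
ρ = 1 − 6·2/(5·24) = 1 − 12/120 = 0.900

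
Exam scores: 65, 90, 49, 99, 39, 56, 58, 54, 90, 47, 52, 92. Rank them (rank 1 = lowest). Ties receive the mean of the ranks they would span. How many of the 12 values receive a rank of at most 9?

8

Sorted (ascending): 39, 47, 49, 52, 54, 56, 58, 65, 90, 90, 92, 99
The 2 values of 90 occupy positions 9–10 → average rank (9+10)/2 = 9.5.
Ranks ≤ 9: {1, 2, 3, 4, 5, 6, 7, 8} → 8 values.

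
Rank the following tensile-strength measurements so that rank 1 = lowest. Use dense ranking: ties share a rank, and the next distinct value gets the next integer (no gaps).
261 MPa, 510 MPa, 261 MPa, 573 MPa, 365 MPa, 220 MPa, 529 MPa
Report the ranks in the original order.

Sorted (ascending): 220, 261, 261, 365, 510, 529, 573
The 2 values of 261 share dense rank 2.
Remaining distinct values take the next consecutive integers.

2, 4, 2, 6, 3, 1, 5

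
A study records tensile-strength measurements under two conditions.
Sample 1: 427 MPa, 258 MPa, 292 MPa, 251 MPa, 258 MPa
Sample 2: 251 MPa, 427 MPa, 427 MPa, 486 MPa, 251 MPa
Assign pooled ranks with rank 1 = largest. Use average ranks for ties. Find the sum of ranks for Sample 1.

30

Sorted (descending): 486, 427, 427, 427, 292, 258, 258, 251, 251, 251
The 3 values of 427 occupy positions 2–4 → average rank 3.
The 2 values of 258 occupy positions 6–7 → average rank (6+7)/2 = 6.5.
The 3 values of 251 occupy positions 8–10 → average rank 9.
Sample 1 values → pooled ranks: 427→3, 258→6.5, 292→5, 251→9, 258→6.5
Rank sum = 3 + 6.5 + 5 + 9 + 6.5 = 30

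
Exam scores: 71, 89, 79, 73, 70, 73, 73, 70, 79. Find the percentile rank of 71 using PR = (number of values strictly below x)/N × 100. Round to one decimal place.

22.2

N = 9.
Strictly below 71: 2. Equal to 71: 1.
PR = 2/9 × 100 = 22.2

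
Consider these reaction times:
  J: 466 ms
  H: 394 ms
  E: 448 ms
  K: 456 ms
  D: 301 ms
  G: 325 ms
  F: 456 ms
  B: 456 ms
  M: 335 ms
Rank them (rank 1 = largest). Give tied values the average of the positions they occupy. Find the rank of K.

3

Sorted (descending): 466, 456, 456, 456, 448, 394, 335, 325, 301
The 3 values of 456 occupy positions 2–4 → average rank 3.
K has value 456 ms → rank 3.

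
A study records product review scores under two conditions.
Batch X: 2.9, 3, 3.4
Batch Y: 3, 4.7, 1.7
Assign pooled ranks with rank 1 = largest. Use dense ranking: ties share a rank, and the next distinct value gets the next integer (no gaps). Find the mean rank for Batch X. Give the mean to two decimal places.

Sorted (descending): 4.7, 3.4, 3, 3, 2.9, 1.7
The 2 values of 3 share dense rank 3.
Remaining distinct values take the next consecutive integers.
Batch X values → pooled ranks: 2.9→4, 3→3, 3.4→2
Mean rank = (4 + 3 + 2) / 3 = 3.00

3.00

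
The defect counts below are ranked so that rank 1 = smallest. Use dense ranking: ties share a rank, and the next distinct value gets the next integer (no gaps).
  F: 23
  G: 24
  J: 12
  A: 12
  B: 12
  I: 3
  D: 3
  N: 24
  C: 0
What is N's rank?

Sorted (ascending): 0, 3, 3, 12, 12, 12, 23, 24, 24
The 2 values of 3 share dense rank 2.
The 3 values of 12 share dense rank 3.
The 2 values of 24 share dense rank 5.
Remaining distinct values take the next consecutive integers.
N has value 24 → rank 5.

5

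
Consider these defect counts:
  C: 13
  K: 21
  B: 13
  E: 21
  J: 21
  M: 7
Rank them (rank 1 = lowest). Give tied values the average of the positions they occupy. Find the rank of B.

Sorted (ascending): 7, 13, 13, 21, 21, 21
The 2 values of 13 occupy positions 2–3 → average rank (2+3)/2 = 2.5.
The 3 values of 21 occupy positions 4–6 → average rank 5.
B has value 13 → rank 2.5.

2.5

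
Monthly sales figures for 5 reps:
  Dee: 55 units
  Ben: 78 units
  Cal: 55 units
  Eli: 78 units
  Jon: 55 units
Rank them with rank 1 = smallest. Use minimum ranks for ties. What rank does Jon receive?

1

Sorted (ascending): 55, 55, 55, 78, 78
The 3 values of 55 occupy positions 1–3 → each gets rank 1.
The 2 values of 78 occupy positions 4–5 → each gets rank 4.
Jon has value 55 units → rank 1.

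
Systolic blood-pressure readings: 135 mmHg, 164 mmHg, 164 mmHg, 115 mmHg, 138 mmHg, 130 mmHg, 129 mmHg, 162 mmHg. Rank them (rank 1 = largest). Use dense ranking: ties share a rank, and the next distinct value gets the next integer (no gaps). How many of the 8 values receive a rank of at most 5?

6

Sorted (descending): 164, 164, 162, 138, 135, 130, 129, 115
The 2 values of 164 share dense rank 1.
Remaining distinct values take the next consecutive integers.
Ranks ≤ 5: {1, 1, 2, 3, 4, 5} → 6 values.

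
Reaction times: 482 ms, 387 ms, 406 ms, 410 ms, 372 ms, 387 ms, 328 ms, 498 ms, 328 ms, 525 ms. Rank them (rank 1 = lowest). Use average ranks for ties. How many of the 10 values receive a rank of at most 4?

3

Sorted (ascending): 328, 328, 372, 387, 387, 406, 410, 482, 498, 525
The 2 values of 328 occupy positions 1–2 → average rank (1+2)/2 = 1.5.
The 2 values of 387 occupy positions 4–5 → average rank (4+5)/2 = 4.5.
Ranks ≤ 4: {1.5, 1.5, 3} → 3 values.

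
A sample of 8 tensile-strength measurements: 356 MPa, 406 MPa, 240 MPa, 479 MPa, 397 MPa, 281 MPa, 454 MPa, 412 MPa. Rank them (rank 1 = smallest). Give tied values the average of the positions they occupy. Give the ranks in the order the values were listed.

3, 5, 1, 8, 4, 2, 7, 6

Sorted (ascending): 240, 281, 356, 397, 406, 412, 454, 479
No ties — each value takes its position as its rank.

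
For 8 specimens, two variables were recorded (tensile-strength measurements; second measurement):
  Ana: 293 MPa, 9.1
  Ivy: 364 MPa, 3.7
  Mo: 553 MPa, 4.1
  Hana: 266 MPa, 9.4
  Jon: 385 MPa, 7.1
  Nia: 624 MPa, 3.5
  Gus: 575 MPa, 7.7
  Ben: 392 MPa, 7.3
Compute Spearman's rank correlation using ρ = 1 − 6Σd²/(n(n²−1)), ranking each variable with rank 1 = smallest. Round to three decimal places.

-0.595

Ranks of variable 1: 2, 3, 6, 1, 4, 8, 7, 5
Ranks of variable 2: 7, 2, 3, 8, 4, 1, 6, 5
d = r₁ − r₂: -5, 1, 3, -7, 0, 7, 1, 0
d²: 25, 1, 9, 49, 0, 49, 1, 0; Σd² = 134
ρ = 1 − 6·134/(8·63) = 1 − 804/504 = -0.595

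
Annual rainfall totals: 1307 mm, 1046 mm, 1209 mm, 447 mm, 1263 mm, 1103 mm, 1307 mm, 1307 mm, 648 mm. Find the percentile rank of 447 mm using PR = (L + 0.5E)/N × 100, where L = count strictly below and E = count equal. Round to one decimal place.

N = 9.
Strictly below 447: 0. Equal to 447: 1.
PR = (0 + 0.5·1)/9 × 100 = 5.6

5.6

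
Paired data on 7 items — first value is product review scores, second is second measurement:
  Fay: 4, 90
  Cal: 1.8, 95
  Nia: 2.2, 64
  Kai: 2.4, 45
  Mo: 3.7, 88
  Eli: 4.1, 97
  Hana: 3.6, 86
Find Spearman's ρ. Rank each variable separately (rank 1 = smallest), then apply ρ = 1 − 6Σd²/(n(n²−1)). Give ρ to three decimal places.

0.429

Ranks of variable 1: 6, 1, 2, 3, 5, 7, 4
Ranks of variable 2: 5, 6, 2, 1, 4, 7, 3
d = r₁ − r₂: 1, -5, 0, 2, 1, 0, 1
d²: 1, 25, 0, 4, 1, 0, 1; Σd² = 32
ρ = 1 − 6·32/(7·48) = 1 − 192/336 = 0.429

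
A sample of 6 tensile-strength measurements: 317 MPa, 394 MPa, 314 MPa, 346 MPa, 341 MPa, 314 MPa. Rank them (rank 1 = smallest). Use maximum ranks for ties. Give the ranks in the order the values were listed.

3, 6, 2, 5, 4, 2

Sorted (ascending): 314, 314, 317, 341, 346, 394
The 2 values of 314 occupy positions 1–2 → each gets rank 2.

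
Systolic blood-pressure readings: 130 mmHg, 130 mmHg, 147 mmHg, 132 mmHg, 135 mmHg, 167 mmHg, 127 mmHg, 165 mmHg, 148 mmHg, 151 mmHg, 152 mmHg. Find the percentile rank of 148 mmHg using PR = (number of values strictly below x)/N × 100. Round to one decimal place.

54.5

N = 11.
Strictly below 148: 6. Equal to 148: 1.
PR = 6/11 × 100 = 54.5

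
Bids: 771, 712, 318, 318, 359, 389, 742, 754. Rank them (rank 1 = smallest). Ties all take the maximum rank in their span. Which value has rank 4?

Sorted (ascending): 318, 318, 359, 389, 712, 742, 754, 771
The 2 values of 318 occupy positions 1–2 → each gets rank 2.
Rank 4 → value 389.

389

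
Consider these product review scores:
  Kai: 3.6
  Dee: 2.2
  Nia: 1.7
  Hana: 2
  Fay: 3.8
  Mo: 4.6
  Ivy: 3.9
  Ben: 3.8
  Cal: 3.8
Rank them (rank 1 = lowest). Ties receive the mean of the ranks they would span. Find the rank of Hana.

Sorted (ascending): 1.7, 2, 2.2, 3.6, 3.8, 3.8, 3.8, 3.9, 4.6
The 3 values of 3.8 occupy positions 5–7 → average rank 6.
Hana has value 2 → rank 2.

2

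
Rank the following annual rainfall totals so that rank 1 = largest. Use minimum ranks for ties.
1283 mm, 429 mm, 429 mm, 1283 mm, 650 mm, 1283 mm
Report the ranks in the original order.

1, 5, 5, 1, 4, 1

Sorted (descending): 1283, 1283, 1283, 650, 429, 429
The 3 values of 1283 occupy positions 1–3 → each gets rank 1.
The 2 values of 429 occupy positions 5–6 → each gets rank 5.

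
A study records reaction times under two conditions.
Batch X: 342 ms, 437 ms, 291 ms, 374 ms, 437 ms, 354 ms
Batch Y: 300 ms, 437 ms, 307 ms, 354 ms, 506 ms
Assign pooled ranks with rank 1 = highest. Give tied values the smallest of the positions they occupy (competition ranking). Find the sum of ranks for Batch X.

Sorted (descending): 506, 437, 437, 437, 374, 354, 354, 342, 307, 300, 291
The 3 values of 437 occupy positions 2–4 → each gets rank 2.
The 2 values of 354 occupy positions 6–7 → each gets rank 6.
Batch X values → pooled ranks: 342→8, 437→2, 291→11, 374→5, 437→2, 354→6
Rank sum = 8 + 2 + 11 + 5 + 2 + 6 = 34

34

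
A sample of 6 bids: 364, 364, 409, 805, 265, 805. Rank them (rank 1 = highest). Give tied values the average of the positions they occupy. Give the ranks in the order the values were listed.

4.5, 4.5, 3, 1.5, 6, 1.5

Sorted (descending): 805, 805, 409, 364, 364, 265
The 2 values of 805 occupy positions 1–2 → average rank (1+2)/2 = 1.5.
The 2 values of 364 occupy positions 4–5 → average rank (4+5)/2 = 4.5.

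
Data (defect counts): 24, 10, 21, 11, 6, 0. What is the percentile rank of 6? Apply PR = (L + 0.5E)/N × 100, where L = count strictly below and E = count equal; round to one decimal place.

25.0

N = 6.
Strictly below 6: 1. Equal to 6: 1.
PR = (1 + 0.5·1)/6 × 100 = 25.0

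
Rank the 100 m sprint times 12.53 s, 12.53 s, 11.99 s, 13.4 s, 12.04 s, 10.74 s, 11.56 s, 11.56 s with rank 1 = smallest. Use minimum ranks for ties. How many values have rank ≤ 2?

3

Sorted (ascending): 10.74, 11.56, 11.56, 11.99, 12.04, 12.53, 12.53, 13.4
The 2 values of 11.56 occupy positions 2–3 → each gets rank 2.
The 2 values of 12.53 occupy positions 6–7 → each gets rank 6.
Ranks ≤ 2: {1, 2, 2} → 3 values.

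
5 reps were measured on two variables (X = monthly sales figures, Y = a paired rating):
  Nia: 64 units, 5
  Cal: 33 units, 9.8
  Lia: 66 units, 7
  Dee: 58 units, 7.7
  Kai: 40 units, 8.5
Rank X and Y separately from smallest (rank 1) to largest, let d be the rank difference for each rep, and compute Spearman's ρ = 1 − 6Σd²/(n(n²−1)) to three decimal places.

Ranks of variable 1: 4, 1, 5, 3, 2
Ranks of variable 2: 1, 5, 2, 3, 4
d = r₁ − r₂: 3, -4, 3, 0, -2
d²: 9, 16, 9, 0, 4; Σd² = 38
ρ = 1 − 6·38/(5·24) = 1 − 228/120 = -0.900

-0.900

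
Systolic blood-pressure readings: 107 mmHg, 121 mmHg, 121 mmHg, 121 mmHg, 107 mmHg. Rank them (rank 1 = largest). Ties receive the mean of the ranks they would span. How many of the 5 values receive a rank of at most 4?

3

Sorted (descending): 121, 121, 121, 107, 107
The 3 values of 121 occupy positions 1–3 → average rank 2.
The 2 values of 107 occupy positions 4–5 → average rank (4+5)/2 = 4.5.
Ranks ≤ 4: {2, 2, 2} → 3 values.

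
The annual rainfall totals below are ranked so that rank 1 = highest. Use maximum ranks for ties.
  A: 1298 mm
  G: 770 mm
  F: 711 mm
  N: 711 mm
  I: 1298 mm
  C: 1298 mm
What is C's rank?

3

Sorted (descending): 1298, 1298, 1298, 770, 711, 711
The 3 values of 1298 occupy positions 1–3 → each gets rank 3.
The 2 values of 711 occupy positions 5–6 → each gets rank 6.
C has value 1298 mm → rank 3.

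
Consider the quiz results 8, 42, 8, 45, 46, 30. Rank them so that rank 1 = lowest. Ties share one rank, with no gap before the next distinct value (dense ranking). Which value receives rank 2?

Sorted (ascending): 8, 8, 30, 42, 45, 46
The 2 values of 8 share dense rank 1.
Remaining distinct values take the next consecutive integers.
Rank 2 → value 30.

30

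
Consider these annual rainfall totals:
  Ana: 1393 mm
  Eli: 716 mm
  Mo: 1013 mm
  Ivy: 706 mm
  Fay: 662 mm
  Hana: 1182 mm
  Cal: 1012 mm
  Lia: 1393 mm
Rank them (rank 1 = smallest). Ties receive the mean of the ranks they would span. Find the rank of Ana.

Sorted (ascending): 662, 706, 716, 1012, 1013, 1182, 1393, 1393
The 2 values of 1393 occupy positions 7–8 → average rank (7+8)/2 = 7.5.
Ana has value 1393 mm → rank 7.5.

7.5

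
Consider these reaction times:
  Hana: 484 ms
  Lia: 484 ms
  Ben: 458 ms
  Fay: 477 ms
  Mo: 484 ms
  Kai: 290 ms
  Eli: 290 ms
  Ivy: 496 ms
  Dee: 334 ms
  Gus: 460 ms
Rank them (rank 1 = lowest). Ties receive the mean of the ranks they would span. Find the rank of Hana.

Sorted (ascending): 290, 290, 334, 458, 460, 477, 484, 484, 484, 496
The 2 values of 290 occupy positions 1–2 → average rank (1+2)/2 = 1.5.
The 3 values of 484 occupy positions 7–9 → average rank 8.
Hana has value 484 ms → rank 8.

8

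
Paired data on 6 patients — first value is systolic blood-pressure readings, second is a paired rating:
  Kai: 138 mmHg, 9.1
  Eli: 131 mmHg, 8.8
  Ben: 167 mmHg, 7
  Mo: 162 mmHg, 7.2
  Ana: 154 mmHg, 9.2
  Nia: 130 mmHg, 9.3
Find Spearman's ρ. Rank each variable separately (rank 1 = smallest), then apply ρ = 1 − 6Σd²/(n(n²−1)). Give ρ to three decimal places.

Ranks of variable 1: 3, 2, 6, 5, 4, 1
Ranks of variable 2: 4, 3, 1, 2, 5, 6
d = r₁ − r₂: -1, -1, 5, 3, -1, -5
d²: 1, 1, 25, 9, 1, 25; Σd² = 62
ρ = 1 − 6·62/(6·35) = 1 − 372/210 = -0.771

-0.771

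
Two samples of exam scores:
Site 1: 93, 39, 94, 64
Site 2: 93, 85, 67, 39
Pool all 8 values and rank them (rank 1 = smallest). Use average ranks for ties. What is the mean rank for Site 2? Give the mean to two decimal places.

4.25

Sorted (ascending): 39, 39, 64, 67, 85, 93, 93, 94
The 2 values of 39 occupy positions 1–2 → average rank (1+2)/2 = 1.5.
The 2 values of 93 occupy positions 6–7 → average rank (6+7)/2 = 6.5.
Site 2 values → pooled ranks: 93→6.5, 85→5, 67→4, 39→1.5
Mean rank = (6.5 + 5 + 4 + 1.5) / 4 = 4.25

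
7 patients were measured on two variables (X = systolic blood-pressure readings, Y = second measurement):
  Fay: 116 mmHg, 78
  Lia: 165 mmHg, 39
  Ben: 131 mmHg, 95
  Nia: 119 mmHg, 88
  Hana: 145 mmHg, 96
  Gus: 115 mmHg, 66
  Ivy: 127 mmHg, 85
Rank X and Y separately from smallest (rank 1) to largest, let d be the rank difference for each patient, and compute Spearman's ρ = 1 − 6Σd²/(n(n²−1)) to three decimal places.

Ranks of variable 1: 2, 7, 5, 3, 6, 1, 4
Ranks of variable 2: 3, 1, 6, 5, 7, 2, 4
d = r₁ − r₂: -1, 6, -1, -2, -1, -1, 0
d²: 1, 36, 1, 4, 1, 1, 0; Σd² = 44
ρ = 1 − 6·44/(7·48) = 1 − 264/336 = 0.214

0.214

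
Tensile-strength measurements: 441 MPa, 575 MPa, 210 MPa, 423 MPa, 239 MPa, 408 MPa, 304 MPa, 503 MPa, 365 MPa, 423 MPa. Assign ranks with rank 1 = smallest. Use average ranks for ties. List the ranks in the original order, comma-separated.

8, 10, 1, 6.5, 2, 5, 3, 9, 4, 6.5

Sorted (ascending): 210, 239, 304, 365, 408, 423, 423, 441, 503, 575
The 2 values of 423 occupy positions 6–7 → average rank (6+7)/2 = 6.5.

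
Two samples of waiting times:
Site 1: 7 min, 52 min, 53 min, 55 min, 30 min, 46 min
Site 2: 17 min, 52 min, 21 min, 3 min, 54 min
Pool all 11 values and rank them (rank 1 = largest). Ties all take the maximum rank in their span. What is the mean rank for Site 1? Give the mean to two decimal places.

Sorted (descending): 55, 54, 53, 52, 52, 46, 30, 21, 17, 7, 3
The 2 values of 52 occupy positions 4–5 → each gets rank 5.
Site 1 values → pooled ranks: 7→10, 52→5, 53→3, 55→1, 30→7, 46→6
Mean rank = (10 + 5 + 3 + 1 + 7 + 6) / 6 = 5.33

5.33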